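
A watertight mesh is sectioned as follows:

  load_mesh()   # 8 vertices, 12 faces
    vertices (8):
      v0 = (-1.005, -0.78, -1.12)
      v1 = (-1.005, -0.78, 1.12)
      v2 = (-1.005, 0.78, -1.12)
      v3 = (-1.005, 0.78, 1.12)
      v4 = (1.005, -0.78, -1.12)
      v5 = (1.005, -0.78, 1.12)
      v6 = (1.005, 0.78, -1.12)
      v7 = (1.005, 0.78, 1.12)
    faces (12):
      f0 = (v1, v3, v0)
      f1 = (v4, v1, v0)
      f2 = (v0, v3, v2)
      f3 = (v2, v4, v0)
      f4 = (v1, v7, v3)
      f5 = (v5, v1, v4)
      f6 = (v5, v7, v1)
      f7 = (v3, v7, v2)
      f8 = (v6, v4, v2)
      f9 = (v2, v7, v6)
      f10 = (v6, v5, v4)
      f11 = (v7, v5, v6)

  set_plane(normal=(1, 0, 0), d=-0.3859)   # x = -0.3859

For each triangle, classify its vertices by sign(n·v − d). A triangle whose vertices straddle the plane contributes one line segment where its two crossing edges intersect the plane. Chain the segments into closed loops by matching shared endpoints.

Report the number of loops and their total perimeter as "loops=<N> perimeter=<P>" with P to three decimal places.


loops=1 perimeter=7.600

Straddling triangles (8 of 12):
  (v4,v1,v0) [+--] → (-0.3859, -0.78, 0.430058)–(-0.3859, -0.78, -1.12)  len=1.5501
  (v2,v4,v0) [-+-] → (-0.3859, 0.299504, -1.12)–(-0.3859, -0.78, -1.12)  len=1.0795
  (v1,v7,v3) [-+-] → (-0.3859, -0.299504, 1.12)–(-0.3859, 0.78, 1.12)  len=1.0795
  (v5,v1,v4) [+-+] → (-0.3859, -0.78, 1.12)–(-0.3859, -0.78, 0.430058)  len=0.6899
  (v5,v7,v1) [++-] → (-0.3859, -0.299504, 1.12)–(-0.3859, -0.78, 1.12)  len=0.4805
  (v3,v7,v2) [-+-] → (-0.3859, 0.78, 1.12)–(-0.3859, 0.78, -0.430058)  len=1.5501
  (v6,v4,v2) [++-] → (-0.3859, 0.299504, -1.12)–(-0.3859, 0.78, -1.12)  len=0.4805
  (v2,v7,v6) [-++] → (-0.3859, 0.78, -0.430058)–(-0.3859, 0.78, -1.12)  len=0.6899

Chained into 1 loop(s):
  loop 1: 8 segments, perimeter = 7.6000
Total perimeter = 7.600


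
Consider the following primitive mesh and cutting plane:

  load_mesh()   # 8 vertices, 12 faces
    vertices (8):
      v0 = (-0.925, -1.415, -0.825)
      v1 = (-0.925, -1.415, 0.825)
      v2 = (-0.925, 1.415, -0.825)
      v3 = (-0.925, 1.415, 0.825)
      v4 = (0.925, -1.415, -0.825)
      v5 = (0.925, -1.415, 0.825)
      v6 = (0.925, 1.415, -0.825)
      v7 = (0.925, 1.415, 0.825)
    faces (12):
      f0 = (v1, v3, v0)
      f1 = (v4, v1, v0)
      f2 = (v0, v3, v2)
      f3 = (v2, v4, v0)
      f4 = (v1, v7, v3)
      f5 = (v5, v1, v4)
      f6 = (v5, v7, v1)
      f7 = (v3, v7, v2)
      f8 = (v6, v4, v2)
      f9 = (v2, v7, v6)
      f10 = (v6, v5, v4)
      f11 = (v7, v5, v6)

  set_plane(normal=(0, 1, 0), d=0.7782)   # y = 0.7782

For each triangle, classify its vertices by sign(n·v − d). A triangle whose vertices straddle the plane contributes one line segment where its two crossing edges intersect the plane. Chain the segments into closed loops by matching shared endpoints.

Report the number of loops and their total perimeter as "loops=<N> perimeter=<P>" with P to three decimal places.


Straddling triangles (8 of 12):
  (v1,v3,v0) [-+-] → (-0.925, 0.7782, 0.825)–(-0.925, 0.7782, 0.453721)  len=0.3713
  (v0,v3,v2) [-++] → (-0.925, 0.7782, 0.453721)–(-0.925, 0.7782, -0.825)  len=1.2787
  (v2,v4,v0) [+--] → (-0.508717, 0.7782, -0.825)–(-0.925, 0.7782, -0.825)  len=0.4163
  (v1,v7,v3) [-++] → (0.508717, 0.7782, 0.825)–(-0.925, 0.7782, 0.825)  len=1.4337
  (v5,v7,v1) [-+-] → (0.925, 0.7782, 0.825)–(0.508717, 0.7782, 0.825)  len=0.4163
  (v6,v4,v2) [+-+] → (0.925, 0.7782, -0.825)–(-0.508717, 0.7782, -0.825)  len=1.4337
  (v6,v5,v4) [+--] → (0.925, 0.7782, -0.453721)–(0.925, 0.7782, -0.825)  len=0.3713
  (v7,v5,v6) [+-+] → (0.925, 0.7782, 0.825)–(0.925, 0.7782, -0.453721)  len=1.2787

Chained into 1 loop(s):
  loop 1: 8 segments, perimeter = 7.0000
Total perimeter = 7.000

loops=1 perimeter=7.000


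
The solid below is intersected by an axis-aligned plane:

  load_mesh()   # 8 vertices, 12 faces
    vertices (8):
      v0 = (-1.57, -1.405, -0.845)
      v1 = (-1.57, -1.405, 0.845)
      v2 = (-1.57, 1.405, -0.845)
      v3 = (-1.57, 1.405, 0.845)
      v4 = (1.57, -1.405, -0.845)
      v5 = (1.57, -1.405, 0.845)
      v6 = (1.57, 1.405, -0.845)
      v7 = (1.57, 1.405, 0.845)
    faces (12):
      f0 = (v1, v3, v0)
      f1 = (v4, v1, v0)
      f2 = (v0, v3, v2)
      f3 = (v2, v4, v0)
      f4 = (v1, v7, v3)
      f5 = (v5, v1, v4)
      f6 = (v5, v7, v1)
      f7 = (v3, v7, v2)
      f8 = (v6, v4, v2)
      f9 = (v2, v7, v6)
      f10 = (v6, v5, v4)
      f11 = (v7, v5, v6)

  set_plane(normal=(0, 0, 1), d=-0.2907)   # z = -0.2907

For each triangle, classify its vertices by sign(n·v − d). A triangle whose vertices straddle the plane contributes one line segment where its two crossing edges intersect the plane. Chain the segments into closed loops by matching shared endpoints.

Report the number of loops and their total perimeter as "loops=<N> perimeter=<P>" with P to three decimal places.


loops=1 perimeter=11.900

Straddling triangles (8 of 12):
  (v1,v3,v0) [++-] → (-1.57, -0.483353, -0.2907)–(-1.57, -1.405, -0.2907)  len=0.9216
  (v4,v1,v0) [-+-] → (0.540117, -1.405, -0.2907)–(-1.57, -1.405, -0.2907)  len=2.1101
  (v0,v3,v2) [-+-] → (-1.57, -0.483353, -0.2907)–(-1.57, 1.405, -0.2907)  len=1.8884
  (v5,v1,v4) [++-] → (0.540117, -1.405, -0.2907)–(1.57, -1.405, -0.2907)  len=1.0299
  (v3,v7,v2) [++-] → (-0.540117, 1.405, -0.2907)–(-1.57, 1.405, -0.2907)  len=1.0299
  (v2,v7,v6) [-+-] → (-0.540117, 1.405, -0.2907)–(1.57, 1.405, -0.2907)  len=2.1101
  (v6,v5,v4) [-+-] → (1.57, 0.483353, -0.2907)–(1.57, -1.405, -0.2907)  len=1.8884
  (v7,v5,v6) [++-] → (1.57, 0.483353, -0.2907)–(1.57, 1.405, -0.2907)  len=0.9216

Chained into 1 loop(s):
  loop 1: 8 segments, perimeter = 11.9000
Total perimeter = 11.900


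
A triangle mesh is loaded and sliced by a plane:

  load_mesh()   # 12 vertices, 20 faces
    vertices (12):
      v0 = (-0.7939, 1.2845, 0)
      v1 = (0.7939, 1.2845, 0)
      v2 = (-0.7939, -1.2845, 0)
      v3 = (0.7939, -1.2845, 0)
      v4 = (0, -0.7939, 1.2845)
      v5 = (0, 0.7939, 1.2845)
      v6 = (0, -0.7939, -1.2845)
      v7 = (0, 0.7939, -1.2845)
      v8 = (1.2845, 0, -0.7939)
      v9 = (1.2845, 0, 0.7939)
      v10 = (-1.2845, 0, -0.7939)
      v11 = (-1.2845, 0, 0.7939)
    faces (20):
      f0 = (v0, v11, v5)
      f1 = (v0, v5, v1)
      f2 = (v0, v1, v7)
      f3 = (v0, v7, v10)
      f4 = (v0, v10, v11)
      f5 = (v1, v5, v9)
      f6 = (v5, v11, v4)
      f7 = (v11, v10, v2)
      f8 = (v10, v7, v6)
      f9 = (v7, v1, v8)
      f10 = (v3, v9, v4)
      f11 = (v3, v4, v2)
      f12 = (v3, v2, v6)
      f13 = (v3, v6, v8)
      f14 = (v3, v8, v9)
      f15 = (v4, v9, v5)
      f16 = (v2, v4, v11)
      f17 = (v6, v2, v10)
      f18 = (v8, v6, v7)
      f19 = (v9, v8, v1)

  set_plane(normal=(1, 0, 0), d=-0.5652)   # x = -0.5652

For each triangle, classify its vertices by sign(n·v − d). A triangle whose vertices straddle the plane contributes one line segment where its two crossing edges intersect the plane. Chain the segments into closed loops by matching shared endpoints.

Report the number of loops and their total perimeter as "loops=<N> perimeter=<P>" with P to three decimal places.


loops=1 perimeter=7.315

Straddling triangles (10 of 20):
  (v0,v11,v5) [--+] → (-0.5652, 0.444572, 1.06863)–(-0.5652, 1.14317, 0.370028)  len=0.9880
  (v0,v5,v1) [-++] → (-0.5652, 1.14317, 0.370028)–(-0.5652, 1.2845, 0)  len=0.3961
  (v0,v1,v7) [-++] → (-0.5652, 1.2845, 0)–(-0.5652, 1.14317, -0.370028)  len=0.3961
  (v0,v7,v10) [-+-] → (-0.5652, 1.14317, -0.370028)–(-0.5652, 0.444572, -1.06863)  len=0.9880
  (v5,v11,v4) [+-+] → (-0.5652, 0.444572, 1.06863)–(-0.5652, -0.444572, 1.06863)  len=0.8891
  (v10,v7,v6) [-++] → (-0.5652, 0.444572, -1.06863)–(-0.5652, -0.444572, -1.06863)  len=0.8891
  (v3,v4,v2) [++-] → (-0.5652, -1.14317, 0.370028)–(-0.5652, -1.2845, 0)  len=0.3961
  (v3,v2,v6) [+-+] → (-0.5652, -1.2845, 0)–(-0.5652, -1.14317, -0.370028)  len=0.3961
  (v2,v4,v11) [-+-] → (-0.5652, -1.14317, 0.370028)–(-0.5652, -0.444572, 1.06863)  len=0.9880
  (v6,v2,v10) [+--] → (-0.5652, -1.14317, -0.370028)–(-0.5652, -0.444572, -1.06863)  len=0.9880

Chained into 1 loop(s):
  loop 1: 10 segments, perimeter = 7.3146
Total perimeter = 7.315


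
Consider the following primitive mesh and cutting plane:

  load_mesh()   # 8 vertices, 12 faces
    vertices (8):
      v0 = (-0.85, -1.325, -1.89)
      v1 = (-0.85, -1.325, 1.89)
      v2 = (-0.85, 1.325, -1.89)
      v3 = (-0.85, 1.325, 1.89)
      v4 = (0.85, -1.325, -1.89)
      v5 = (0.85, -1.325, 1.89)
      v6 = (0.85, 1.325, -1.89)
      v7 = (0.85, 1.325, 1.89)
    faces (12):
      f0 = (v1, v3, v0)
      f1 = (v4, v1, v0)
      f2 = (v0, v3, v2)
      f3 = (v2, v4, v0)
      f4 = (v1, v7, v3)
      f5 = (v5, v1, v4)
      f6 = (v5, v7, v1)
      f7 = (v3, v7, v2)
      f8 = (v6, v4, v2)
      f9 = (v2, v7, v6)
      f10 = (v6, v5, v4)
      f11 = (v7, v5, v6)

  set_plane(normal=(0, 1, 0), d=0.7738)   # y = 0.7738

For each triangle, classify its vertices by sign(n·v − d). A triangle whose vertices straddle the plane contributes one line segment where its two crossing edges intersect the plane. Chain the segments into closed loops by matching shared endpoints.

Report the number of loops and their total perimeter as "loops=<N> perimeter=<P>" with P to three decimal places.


Straddling triangles (8 of 12):
  (v1,v3,v0) [-+-] → (-0.85, 0.7738, 1.89)–(-0.85, 0.7738, 1.10376)  len=0.7862
  (v0,v3,v2) [-++] → (-0.85, 0.7738, 1.10376)–(-0.85, 0.7738, -1.89)  len=2.9938
  (v2,v4,v0) [+--] → (-0.4964, 0.7738, -1.89)–(-0.85, 0.7738, -1.89)  len=0.3536
  (v1,v7,v3) [-++] → (0.4964, 0.7738, 1.89)–(-0.85, 0.7738, 1.89)  len=1.3464
  (v5,v7,v1) [-+-] → (0.85, 0.7738, 1.89)–(0.4964, 0.7738, 1.89)  len=0.3536
  (v6,v4,v2) [+-+] → (0.85, 0.7738, -1.89)–(-0.4964, 0.7738, -1.89)  len=1.3464
  (v6,v5,v4) [+--] → (0.85, 0.7738, -1.10376)–(0.85, 0.7738, -1.89)  len=0.7862
  (v7,v5,v6) [+-+] → (0.85, 0.7738, 1.89)–(0.85, 0.7738, -1.10376)  len=2.9938

Chained into 1 loop(s):
  loop 1: 8 segments, perimeter = 10.9600
Total perimeter = 10.960

loops=1 perimeter=10.960


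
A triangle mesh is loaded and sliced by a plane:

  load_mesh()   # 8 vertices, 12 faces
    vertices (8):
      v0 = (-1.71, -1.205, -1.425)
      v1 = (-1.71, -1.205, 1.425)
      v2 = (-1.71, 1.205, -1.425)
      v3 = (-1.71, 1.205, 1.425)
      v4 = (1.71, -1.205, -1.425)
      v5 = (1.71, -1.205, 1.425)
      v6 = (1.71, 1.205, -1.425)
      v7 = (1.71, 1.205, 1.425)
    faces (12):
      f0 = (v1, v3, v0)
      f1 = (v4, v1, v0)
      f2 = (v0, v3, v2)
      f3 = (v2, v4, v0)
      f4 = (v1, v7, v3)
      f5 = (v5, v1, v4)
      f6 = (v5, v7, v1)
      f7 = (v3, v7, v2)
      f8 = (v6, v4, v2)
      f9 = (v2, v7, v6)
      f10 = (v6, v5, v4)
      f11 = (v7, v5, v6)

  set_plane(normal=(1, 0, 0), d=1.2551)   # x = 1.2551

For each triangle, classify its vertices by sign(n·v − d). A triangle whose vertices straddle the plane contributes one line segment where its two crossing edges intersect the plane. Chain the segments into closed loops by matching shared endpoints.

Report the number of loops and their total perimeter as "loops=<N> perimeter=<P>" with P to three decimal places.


loops=1 perimeter=10.520

Straddling triangles (8 of 12):
  (v4,v1,v0) [+--] → (1.2551, -1.205, -1.04592)–(1.2551, -1.205, -1.425)  len=0.3791
  (v2,v4,v0) [-+-] → (1.2551, -0.884442, -1.425)–(1.2551, -1.205, -1.425)  len=0.3206
  (v1,v7,v3) [-+-] → (1.2551, 0.884442, 1.425)–(1.2551, 1.205, 1.425)  len=0.3206
  (v5,v1,v4) [+-+] → (1.2551, -1.205, 1.425)–(1.2551, -1.205, -1.04592)  len=2.4709
  (v5,v7,v1) [++-] → (1.2551, 0.884442, 1.425)–(1.2551, -1.205, 1.425)  len=2.0894
  (v3,v7,v2) [-+-] → (1.2551, 1.205, 1.425)–(1.2551, 1.205, 1.04592)  len=0.3791
  (v6,v4,v2) [++-] → (1.2551, -0.884442, -1.425)–(1.2551, 1.205, -1.425)  len=2.0894
  (v2,v7,v6) [-++] → (1.2551, 1.205, 1.04592)–(1.2551, 1.205, -1.425)  len=2.4709

Chained into 1 loop(s):
  loop 1: 8 segments, perimeter = 10.5200
Total perimeter = 10.520


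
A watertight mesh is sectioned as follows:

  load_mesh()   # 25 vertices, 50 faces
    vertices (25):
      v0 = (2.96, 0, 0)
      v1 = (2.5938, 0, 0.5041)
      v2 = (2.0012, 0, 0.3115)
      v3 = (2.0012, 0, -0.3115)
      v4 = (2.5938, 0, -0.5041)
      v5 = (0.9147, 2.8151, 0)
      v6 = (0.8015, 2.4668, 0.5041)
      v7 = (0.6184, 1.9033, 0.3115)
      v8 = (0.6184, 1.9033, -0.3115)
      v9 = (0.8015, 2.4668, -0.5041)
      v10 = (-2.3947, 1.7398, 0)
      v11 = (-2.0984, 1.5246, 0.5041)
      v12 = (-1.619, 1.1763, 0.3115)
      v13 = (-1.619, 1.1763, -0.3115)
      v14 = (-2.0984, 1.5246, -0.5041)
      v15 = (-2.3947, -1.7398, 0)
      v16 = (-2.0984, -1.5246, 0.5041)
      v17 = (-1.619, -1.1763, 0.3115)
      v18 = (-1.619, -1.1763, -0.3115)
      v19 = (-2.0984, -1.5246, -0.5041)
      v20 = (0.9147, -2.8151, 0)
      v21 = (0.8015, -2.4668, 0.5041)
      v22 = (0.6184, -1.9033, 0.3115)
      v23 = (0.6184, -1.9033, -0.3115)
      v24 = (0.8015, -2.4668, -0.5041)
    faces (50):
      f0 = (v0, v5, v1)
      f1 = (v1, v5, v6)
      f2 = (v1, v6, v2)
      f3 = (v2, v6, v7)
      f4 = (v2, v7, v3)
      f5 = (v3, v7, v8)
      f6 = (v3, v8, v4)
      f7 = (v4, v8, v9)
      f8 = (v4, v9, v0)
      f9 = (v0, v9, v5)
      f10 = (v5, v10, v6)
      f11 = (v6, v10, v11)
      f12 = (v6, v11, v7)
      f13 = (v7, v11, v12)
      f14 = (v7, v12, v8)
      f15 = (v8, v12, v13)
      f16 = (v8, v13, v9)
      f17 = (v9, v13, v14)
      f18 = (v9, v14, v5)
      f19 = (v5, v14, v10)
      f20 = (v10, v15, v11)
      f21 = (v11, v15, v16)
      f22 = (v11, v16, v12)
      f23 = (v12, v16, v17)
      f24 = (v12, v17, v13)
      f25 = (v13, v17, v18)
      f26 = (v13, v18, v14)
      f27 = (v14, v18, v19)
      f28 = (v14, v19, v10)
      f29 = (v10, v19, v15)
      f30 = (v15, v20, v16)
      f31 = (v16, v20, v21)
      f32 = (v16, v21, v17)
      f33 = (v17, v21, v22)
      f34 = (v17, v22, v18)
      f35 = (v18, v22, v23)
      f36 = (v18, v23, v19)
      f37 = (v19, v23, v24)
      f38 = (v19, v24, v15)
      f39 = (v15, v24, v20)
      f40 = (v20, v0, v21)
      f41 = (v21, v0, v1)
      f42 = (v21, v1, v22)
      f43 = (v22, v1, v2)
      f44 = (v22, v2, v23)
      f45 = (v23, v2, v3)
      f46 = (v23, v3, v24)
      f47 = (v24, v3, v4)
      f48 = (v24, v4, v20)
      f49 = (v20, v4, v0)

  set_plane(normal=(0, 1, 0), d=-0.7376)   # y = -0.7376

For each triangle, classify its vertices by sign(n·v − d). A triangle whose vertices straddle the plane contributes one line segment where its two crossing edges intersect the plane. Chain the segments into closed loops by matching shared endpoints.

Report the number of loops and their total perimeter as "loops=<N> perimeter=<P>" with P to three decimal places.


Straddling triangles (20 of 50):
  (v10,v15,v11) [+-+] → (-2.3947, -0.7376, 0)–(-2.30373, -0.7376, 0.154763)  len=0.1795
  (v11,v15,v16) [+--] → (-2.30373, -0.7376, 0.154763)–(-2.0984, -0.7376, 0.5041)  len=0.4052
  (v11,v16,v12) [+-+] → (-2.0984, -0.7376, 0.5041)–(-1.95871, -0.7376, 0.447979)  len=0.1505
  (v12,v16,v17) [+--] → (-1.95871, -0.7376, 0.447979)–(-1.619, -0.7376, 0.3115)  len=0.3661
  (v12,v17,v13) [+-+] → (-1.619, -0.7376, 0.3115)–(-1.619, -0.7376, 0.195326)  len=0.1162
  (v13,v17,v18) [+--] → (-1.619, -0.7376, 0.195326)–(-1.619, -0.7376, -0.3115)  len=0.5068
  (v13,v18,v14) [+-+] → (-1.619, -0.7376, -0.3115)–(-1.69687, -0.7376, -0.342784)  len=0.0839
  (v14,v18,v19) [+--] → (-1.69687, -0.7376, -0.342784)–(-2.0984, -0.7376, -0.5041)  len=0.4327
  (v14,v19,v10) [+-+] → (-2.0984, -0.7376, -0.5041)–(-2.16983, -0.7376, -0.382569)  len=0.1410
  (v10,v19,v15) [+--] → (-2.16983, -0.7376, -0.382569)–(-2.3947, -0.7376, 0)  len=0.4438
  (v20,v0,v21) [-+-] → (2.4241, -0.7376, 0)–(2.31459, -0.7376, 0.150731)  len=0.1863
  (v21,v0,v1) [-++] → (2.31459, -0.7376, 0.150731)–(2.05788, -0.7376, 0.5041)  len=0.4368
  (v21,v1,v22) [-+-] → (2.05788, -0.7376, 0.5041)–(1.82826, -0.7376, 0.42946)  len=0.2415
  (v22,v1,v2) [-++] → (1.82826, -0.7376, 0.42946)–(1.46531, -0.7376, 0.3115)  len=0.3816
  (v22,v2,v23) [-+-] → (1.46531, -0.7376, 0.3115)–(1.46531, -0.7376, 0.0700642)  len=0.2414
  (v23,v2,v3) [-++] → (1.46531, -0.7376, 0.0700642)–(1.46531, -0.7376, -0.3115)  len=0.3816
  (v23,v3,v24) [-+-] → (1.46531, -0.7376, -0.3115)–(1.64248, -0.7376, -0.369089)  len=0.1863
  (v24,v3,v4) [-++] → (1.64248, -0.7376, -0.369089)–(2.05788, -0.7376, -0.5041)  len=0.4368
  (v24,v4,v20) [-+-] → (2.05788, -0.7376, -0.5041)–(2.15385, -0.7376, -0.372018)  len=0.1633
  (v20,v4,v0) [-++] → (2.15385, -0.7376, -0.372018)–(2.4241, -0.7376, 0)  len=0.4598

Chained into 2 loop(s):
  loop 1: 10 segments, perimeter = 2.8257
  loop 2: 10 segments, perimeter = 3.1153
Total perimeter = 5.941

loops=2 perimeter=5.941


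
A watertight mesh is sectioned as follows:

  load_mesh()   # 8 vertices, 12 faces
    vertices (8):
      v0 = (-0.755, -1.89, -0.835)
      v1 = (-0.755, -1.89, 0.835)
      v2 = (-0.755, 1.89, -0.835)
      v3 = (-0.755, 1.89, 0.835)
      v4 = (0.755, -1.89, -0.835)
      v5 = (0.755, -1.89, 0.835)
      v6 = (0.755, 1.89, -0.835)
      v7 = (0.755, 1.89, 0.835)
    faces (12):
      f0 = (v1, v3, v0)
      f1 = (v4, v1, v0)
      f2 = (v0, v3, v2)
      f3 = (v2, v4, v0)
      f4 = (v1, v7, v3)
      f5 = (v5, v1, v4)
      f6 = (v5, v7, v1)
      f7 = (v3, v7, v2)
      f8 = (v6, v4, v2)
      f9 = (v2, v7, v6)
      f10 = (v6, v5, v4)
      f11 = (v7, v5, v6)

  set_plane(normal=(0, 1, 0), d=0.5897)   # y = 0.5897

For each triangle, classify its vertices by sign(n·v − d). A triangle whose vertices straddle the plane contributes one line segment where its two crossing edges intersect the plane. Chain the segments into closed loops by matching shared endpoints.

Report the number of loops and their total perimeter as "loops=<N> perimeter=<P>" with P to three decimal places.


loops=1 perimeter=6.360

Straddling triangles (8 of 12):
  (v1,v3,v0) [-+-] → (-0.755, 0.5897, 0.835)–(-0.755, 0.5897, 0.260529)  len=0.5745
  (v0,v3,v2) [-++] → (-0.755, 0.5897, 0.260529)–(-0.755, 0.5897, -0.835)  len=1.0955
  (v2,v4,v0) [+--] → (-0.235568, 0.5897, -0.835)–(-0.755, 0.5897, -0.835)  len=0.5194
  (v1,v7,v3) [-++] → (0.235568, 0.5897, 0.835)–(-0.755, 0.5897, 0.835)  len=0.9906
  (v5,v7,v1) [-+-] → (0.755, 0.5897, 0.835)–(0.235568, 0.5897, 0.835)  len=0.5194
  (v6,v4,v2) [+-+] → (0.755, 0.5897, -0.835)–(-0.235568, 0.5897, -0.835)  len=0.9906
  (v6,v5,v4) [+--] → (0.755, 0.5897, -0.260529)–(0.755, 0.5897, -0.835)  len=0.5745
  (v7,v5,v6) [+-+] → (0.755, 0.5897, 0.835)–(0.755, 0.5897, -0.260529)  len=1.0955

Chained into 1 loop(s):
  loop 1: 8 segments, perimeter = 6.3600
Total perimeter = 6.360


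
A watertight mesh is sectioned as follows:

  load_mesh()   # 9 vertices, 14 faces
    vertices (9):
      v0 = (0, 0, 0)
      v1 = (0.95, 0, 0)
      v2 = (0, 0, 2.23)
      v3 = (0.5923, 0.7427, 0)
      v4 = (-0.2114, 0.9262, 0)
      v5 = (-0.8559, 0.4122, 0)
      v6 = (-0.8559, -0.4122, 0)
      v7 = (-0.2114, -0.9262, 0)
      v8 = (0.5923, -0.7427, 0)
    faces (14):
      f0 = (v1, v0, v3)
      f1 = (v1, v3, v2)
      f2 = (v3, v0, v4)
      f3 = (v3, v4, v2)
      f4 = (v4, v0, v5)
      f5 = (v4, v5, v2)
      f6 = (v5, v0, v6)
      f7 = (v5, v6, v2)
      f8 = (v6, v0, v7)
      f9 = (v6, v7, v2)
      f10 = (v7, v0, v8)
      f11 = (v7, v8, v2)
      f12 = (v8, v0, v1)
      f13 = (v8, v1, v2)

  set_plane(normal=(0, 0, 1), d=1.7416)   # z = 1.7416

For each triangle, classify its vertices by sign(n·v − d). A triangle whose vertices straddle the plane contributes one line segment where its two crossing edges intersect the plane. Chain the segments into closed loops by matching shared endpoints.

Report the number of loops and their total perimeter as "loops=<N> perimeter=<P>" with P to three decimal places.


loops=1 perimeter=1.264

Straddling triangles (7 of 14):
  (v1,v3,v2) [--+] → (0.129722, 0.162661, 1.7416)–(0.208063, 0, 1.7416)  len=0.1805
  (v3,v4,v2) [--+] → (-0.0462994, 0.20285, 1.7416)–(0.129722, 0.162661, 1.7416)  len=0.1806
  (v4,v5,v2) [--+] → (-0.187454, 0.0902773, 1.7416)–(-0.0462994, 0.20285, 1.7416)  len=0.1805
  (v5,v6,v2) [--+] → (-0.187454, -0.0902773, 1.7416)–(-0.187454, 0.0902773, 1.7416)  len=0.1806
  (v6,v7,v2) [--+] → (-0.0462994, -0.20285, 1.7416)–(-0.187454, -0.0902773, 1.7416)  len=0.1805
  (v7,v8,v2) [--+] → (0.129722, -0.162661, 1.7416)–(-0.0462994, -0.20285, 1.7416)  len=0.1806
  (v8,v1,v2) [--+] → (0.208063, 0, 1.7416)–(0.129722, -0.162661, 1.7416)  len=0.1805

Chained into 1 loop(s):
  loop 1: 7 segments, perimeter = 1.2638
Total perimeter = 1.264


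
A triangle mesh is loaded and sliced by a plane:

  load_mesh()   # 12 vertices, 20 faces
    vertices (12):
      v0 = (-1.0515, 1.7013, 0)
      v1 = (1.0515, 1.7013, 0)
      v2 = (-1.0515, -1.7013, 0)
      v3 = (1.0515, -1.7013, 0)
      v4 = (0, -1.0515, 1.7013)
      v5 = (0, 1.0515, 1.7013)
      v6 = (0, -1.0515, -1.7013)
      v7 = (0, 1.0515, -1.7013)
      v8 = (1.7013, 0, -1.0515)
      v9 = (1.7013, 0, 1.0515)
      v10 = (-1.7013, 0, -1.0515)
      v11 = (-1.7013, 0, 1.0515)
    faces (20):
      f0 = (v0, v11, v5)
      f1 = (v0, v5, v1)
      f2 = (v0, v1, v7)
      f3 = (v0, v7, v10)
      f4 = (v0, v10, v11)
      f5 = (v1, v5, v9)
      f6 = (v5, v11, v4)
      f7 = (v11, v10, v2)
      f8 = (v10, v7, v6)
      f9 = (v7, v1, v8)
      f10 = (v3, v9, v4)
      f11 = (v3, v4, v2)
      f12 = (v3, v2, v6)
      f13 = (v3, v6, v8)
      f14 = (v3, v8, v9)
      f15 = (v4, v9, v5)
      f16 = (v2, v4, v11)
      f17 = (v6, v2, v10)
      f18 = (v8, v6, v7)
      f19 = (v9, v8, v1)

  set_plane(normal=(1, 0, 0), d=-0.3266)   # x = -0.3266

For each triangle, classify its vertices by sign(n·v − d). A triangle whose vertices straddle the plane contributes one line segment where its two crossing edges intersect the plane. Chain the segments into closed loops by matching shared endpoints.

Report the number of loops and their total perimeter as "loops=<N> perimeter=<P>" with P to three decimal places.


Straddling triangles (10 of 20):
  (v0,v11,v5) [--+] → (-0.3266, 0.849643, 1.57656)–(-0.3266, 1.25333, 1.17287)  len=0.5709
  (v0,v5,v1) [-++] → (-0.3266, 1.25333, 1.17287)–(-0.3266, 1.7013, 0)  len=1.2555
  (v0,v1,v7) [-++] → (-0.3266, 1.7013, 0)–(-0.3266, 1.25333, -1.17287)  len=1.2555
  (v0,v7,v10) [-+-] → (-0.3266, 1.25333, -1.17287)–(-0.3266, 0.849643, -1.57656)  len=0.5709
  (v5,v11,v4) [+-+] → (-0.3266, 0.849643, 1.57656)–(-0.3266, -0.849643, 1.57656)  len=1.6993
  (v10,v7,v6) [-++] → (-0.3266, 0.849643, -1.57656)–(-0.3266, -0.849643, -1.57656)  len=1.6993
  (v3,v4,v2) [++-] → (-0.3266, -1.25333, 1.17287)–(-0.3266, -1.7013, 0)  len=1.2555
  (v3,v2,v6) [+-+] → (-0.3266, -1.7013, 0)–(-0.3266, -1.25333, -1.17287)  len=1.2555
  (v2,v4,v11) [-+-] → (-0.3266, -1.25333, 1.17287)–(-0.3266, -0.849643, 1.57656)  len=0.5709
  (v6,v2,v10) [+--] → (-0.3266, -1.25333, -1.17287)–(-0.3266, -0.849643, -1.57656)  len=0.5709

Chained into 1 loop(s):
  loop 1: 10 segments, perimeter = 10.7042
Total perimeter = 10.704

loops=1 perimeter=10.704


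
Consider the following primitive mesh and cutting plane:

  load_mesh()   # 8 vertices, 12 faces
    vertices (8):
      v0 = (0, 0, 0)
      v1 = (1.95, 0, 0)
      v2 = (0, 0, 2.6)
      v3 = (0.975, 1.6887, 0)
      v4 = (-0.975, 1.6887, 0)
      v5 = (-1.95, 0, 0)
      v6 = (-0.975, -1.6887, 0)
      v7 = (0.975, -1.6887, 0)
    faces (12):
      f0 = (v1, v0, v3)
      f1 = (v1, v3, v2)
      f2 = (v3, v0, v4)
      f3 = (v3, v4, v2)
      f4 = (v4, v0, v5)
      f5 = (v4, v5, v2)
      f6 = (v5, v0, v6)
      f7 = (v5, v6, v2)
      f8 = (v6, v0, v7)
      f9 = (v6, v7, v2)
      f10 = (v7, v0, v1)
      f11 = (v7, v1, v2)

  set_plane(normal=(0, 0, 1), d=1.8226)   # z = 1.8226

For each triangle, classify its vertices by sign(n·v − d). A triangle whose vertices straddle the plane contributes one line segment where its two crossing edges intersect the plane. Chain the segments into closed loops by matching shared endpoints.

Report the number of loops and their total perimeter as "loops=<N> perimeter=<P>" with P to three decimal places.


loops=1 perimeter=3.498

Straddling triangles (6 of 12):
  (v1,v3,v2) [--+] → (0.291525, 0.504921, 1.8226)–(0.58305, 0, 1.8226)  len=0.5830
  (v3,v4,v2) [--+] → (-0.291525, 0.504921, 1.8226)–(0.291525, 0.504921, 1.8226)  len=0.5831
  (v4,v5,v2) [--+] → (-0.58305, 0, 1.8226)–(-0.291525, 0.504921, 1.8226)  len=0.5830
  (v5,v6,v2) [--+] → (-0.291525, -0.504921, 1.8226)–(-0.58305, 0, 1.8226)  len=0.5830
  (v6,v7,v2) [--+] → (0.291525, -0.504921, 1.8226)–(-0.291525, -0.504921, 1.8226)  len=0.5831
  (v7,v1,v2) [--+] → (0.58305, 0, 1.8226)–(0.291525, -0.504921, 1.8226)  len=0.5830

Chained into 1 loop(s):
  loop 1: 6 segments, perimeter = 3.4982
Total perimeter = 3.498


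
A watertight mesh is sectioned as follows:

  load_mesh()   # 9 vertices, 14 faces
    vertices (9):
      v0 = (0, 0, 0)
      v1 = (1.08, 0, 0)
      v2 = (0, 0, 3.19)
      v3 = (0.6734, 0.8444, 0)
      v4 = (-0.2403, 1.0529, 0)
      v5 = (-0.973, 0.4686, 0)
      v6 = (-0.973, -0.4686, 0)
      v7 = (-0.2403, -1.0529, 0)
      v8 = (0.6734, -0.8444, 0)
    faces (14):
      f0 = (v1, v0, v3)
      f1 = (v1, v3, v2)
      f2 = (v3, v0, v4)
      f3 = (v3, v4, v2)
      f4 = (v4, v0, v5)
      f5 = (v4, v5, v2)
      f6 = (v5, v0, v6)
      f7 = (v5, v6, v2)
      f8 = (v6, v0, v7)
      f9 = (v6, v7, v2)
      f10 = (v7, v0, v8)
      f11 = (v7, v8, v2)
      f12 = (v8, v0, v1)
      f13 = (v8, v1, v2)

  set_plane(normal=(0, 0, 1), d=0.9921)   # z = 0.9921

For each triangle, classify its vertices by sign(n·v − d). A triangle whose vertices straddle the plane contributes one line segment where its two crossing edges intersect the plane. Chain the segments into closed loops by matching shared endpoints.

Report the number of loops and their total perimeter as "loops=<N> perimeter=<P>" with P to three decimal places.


loops=1 perimeter=4.520

Straddling triangles (7 of 14):
  (v1,v3,v2) [--+] → (0.46397, 0.581789, 0.9921)–(0.744117, 0, 0.9921)  len=0.6457
  (v3,v4,v2) [--+] → (-0.165566, 0.725445, 0.9921)–(0.46397, 0.581789, 0.9921)  len=0.6457
  (v4,v5,v2) [--+] → (-0.670394, 0.322864, 0.9921)–(-0.165566, 0.725445, 0.9921)  len=0.6457
  (v5,v6,v2) [--+] → (-0.670394, -0.322864, 0.9921)–(-0.670394, 0.322864, 0.9921)  len=0.6457
  (v6,v7,v2) [--+] → (-0.165566, -0.725445, 0.9921)–(-0.670394, -0.322864, 0.9921)  len=0.6457
  (v7,v8,v2) [--+] → (0.46397, -0.581789, 0.9921)–(-0.165566, -0.725445, 0.9921)  len=0.6457
  (v8,v1,v2) [--+] → (0.744117, 0, 0.9921)–(0.46397, -0.581789, 0.9921)  len=0.6457

Chained into 1 loop(s):
  loop 1: 7 segments, perimeter = 4.5200
Total perimeter = 4.520


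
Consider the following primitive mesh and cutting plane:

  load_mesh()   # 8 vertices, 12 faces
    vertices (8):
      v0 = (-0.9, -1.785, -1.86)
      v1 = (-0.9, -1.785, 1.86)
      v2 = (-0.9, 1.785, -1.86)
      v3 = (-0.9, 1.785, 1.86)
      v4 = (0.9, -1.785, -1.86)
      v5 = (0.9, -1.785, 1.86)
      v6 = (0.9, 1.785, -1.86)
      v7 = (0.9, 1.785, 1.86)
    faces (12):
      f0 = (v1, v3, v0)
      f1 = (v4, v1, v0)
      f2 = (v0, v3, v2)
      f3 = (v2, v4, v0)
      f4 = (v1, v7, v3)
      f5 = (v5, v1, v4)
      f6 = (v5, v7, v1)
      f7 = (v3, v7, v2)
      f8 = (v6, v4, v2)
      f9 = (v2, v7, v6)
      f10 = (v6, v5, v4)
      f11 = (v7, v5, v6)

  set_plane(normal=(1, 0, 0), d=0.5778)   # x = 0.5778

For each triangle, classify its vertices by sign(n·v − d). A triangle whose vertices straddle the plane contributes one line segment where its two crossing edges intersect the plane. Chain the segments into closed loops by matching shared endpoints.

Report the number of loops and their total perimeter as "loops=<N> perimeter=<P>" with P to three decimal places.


loops=1 perimeter=14.580

Straddling triangles (8 of 12):
  (v4,v1,v0) [+--] → (0.5778, -1.785, -1.19412)–(0.5778, -1.785, -1.86)  len=0.6659
  (v2,v4,v0) [-+-] → (0.5778, -1.14597, -1.86)–(0.5778, -1.785, -1.86)  len=0.6390
  (v1,v7,v3) [-+-] → (0.5778, 1.14597, 1.86)–(0.5778, 1.785, 1.86)  len=0.6390
  (v5,v1,v4) [+-+] → (0.5778, -1.785, 1.86)–(0.5778, -1.785, -1.19412)  len=3.0541
  (v5,v7,v1) [++-] → (0.5778, 1.14597, 1.86)–(0.5778, -1.785, 1.86)  len=2.9310
  (v3,v7,v2) [-+-] → (0.5778, 1.785, 1.86)–(0.5778, 1.785, 1.19412)  len=0.6659
  (v6,v4,v2) [++-] → (0.5778, -1.14597, -1.86)–(0.5778, 1.785, -1.86)  len=2.9310
  (v2,v7,v6) [-++] → (0.5778, 1.785, 1.19412)–(0.5778, 1.785, -1.86)  len=3.0541

Chained into 1 loop(s):
  loop 1: 8 segments, perimeter = 14.5800
Total perimeter = 14.580


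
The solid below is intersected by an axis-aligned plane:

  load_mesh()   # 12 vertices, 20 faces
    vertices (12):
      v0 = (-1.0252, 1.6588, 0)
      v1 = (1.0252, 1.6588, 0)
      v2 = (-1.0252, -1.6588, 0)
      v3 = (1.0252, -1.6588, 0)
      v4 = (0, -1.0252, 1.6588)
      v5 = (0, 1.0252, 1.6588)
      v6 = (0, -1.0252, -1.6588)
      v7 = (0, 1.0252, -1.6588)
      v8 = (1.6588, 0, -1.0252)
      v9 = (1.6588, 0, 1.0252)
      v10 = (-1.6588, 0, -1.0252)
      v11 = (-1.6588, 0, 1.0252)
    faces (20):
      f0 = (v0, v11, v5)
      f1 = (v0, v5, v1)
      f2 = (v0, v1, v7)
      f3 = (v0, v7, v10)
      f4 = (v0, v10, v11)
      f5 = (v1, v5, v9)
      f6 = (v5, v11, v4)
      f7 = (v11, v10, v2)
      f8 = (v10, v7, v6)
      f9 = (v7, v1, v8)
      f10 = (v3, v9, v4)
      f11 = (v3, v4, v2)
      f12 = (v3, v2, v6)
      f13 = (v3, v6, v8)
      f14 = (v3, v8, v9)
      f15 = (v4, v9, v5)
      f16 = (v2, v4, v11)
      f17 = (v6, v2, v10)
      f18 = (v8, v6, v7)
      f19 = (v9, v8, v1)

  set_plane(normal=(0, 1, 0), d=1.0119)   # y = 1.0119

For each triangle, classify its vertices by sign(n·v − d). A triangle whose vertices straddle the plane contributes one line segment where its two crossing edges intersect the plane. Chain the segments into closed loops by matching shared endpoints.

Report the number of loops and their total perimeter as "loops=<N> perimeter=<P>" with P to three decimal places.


loops=1 perimeter=8.767

Straddling triangles (10 of 20):
  (v0,v11,v5) [+-+] → (-1.27229, 1.0119, 0.399808)–(-0.0215197, 1.0119, 1.65058)  len=1.7689
  (v0,v7,v10) [++-] → (-0.0215197, 1.0119, -1.65058)–(-1.27229, 1.0119, -0.399808)  len=1.7689
  (v0,v10,v11) [+--] → (-1.27229, 1.0119, -0.399808)–(-1.27229, 1.0119, 0.399808)  len=0.7996
  (v1,v5,v9) [++-] → (0.0215197, 1.0119, 1.65058)–(1.27229, 1.0119, 0.399808)  len=1.7689
  (v5,v11,v4) [+--] → (-0.0215197, 1.0119, 1.65058)–(0, 1.0119, 1.6588)  len=0.0230
  (v10,v7,v6) [-+-] → (-0.0215197, 1.0119, -1.65058)–(0, 1.0119, -1.6588)  len=0.0230
  (v7,v1,v8) [++-] → (1.27229, 1.0119, -0.399808)–(0.0215197, 1.0119, -1.65058)  len=1.7689
  (v4,v9,v5) [--+] → (0.0215197, 1.0119, 1.65058)–(0, 1.0119, 1.6588)  len=0.0230
  (v8,v6,v7) [--+] → (0, 1.0119, -1.6588)–(0.0215197, 1.0119, -1.65058)  len=0.0230
  (v9,v8,v1) [--+] → (1.27229, 1.0119, -0.399808)–(1.27229, 1.0119, 0.399808)  len=0.7996

Chained into 1 loop(s):
  loop 1: 10 segments, perimeter = 8.7668
Total perimeter = 8.767


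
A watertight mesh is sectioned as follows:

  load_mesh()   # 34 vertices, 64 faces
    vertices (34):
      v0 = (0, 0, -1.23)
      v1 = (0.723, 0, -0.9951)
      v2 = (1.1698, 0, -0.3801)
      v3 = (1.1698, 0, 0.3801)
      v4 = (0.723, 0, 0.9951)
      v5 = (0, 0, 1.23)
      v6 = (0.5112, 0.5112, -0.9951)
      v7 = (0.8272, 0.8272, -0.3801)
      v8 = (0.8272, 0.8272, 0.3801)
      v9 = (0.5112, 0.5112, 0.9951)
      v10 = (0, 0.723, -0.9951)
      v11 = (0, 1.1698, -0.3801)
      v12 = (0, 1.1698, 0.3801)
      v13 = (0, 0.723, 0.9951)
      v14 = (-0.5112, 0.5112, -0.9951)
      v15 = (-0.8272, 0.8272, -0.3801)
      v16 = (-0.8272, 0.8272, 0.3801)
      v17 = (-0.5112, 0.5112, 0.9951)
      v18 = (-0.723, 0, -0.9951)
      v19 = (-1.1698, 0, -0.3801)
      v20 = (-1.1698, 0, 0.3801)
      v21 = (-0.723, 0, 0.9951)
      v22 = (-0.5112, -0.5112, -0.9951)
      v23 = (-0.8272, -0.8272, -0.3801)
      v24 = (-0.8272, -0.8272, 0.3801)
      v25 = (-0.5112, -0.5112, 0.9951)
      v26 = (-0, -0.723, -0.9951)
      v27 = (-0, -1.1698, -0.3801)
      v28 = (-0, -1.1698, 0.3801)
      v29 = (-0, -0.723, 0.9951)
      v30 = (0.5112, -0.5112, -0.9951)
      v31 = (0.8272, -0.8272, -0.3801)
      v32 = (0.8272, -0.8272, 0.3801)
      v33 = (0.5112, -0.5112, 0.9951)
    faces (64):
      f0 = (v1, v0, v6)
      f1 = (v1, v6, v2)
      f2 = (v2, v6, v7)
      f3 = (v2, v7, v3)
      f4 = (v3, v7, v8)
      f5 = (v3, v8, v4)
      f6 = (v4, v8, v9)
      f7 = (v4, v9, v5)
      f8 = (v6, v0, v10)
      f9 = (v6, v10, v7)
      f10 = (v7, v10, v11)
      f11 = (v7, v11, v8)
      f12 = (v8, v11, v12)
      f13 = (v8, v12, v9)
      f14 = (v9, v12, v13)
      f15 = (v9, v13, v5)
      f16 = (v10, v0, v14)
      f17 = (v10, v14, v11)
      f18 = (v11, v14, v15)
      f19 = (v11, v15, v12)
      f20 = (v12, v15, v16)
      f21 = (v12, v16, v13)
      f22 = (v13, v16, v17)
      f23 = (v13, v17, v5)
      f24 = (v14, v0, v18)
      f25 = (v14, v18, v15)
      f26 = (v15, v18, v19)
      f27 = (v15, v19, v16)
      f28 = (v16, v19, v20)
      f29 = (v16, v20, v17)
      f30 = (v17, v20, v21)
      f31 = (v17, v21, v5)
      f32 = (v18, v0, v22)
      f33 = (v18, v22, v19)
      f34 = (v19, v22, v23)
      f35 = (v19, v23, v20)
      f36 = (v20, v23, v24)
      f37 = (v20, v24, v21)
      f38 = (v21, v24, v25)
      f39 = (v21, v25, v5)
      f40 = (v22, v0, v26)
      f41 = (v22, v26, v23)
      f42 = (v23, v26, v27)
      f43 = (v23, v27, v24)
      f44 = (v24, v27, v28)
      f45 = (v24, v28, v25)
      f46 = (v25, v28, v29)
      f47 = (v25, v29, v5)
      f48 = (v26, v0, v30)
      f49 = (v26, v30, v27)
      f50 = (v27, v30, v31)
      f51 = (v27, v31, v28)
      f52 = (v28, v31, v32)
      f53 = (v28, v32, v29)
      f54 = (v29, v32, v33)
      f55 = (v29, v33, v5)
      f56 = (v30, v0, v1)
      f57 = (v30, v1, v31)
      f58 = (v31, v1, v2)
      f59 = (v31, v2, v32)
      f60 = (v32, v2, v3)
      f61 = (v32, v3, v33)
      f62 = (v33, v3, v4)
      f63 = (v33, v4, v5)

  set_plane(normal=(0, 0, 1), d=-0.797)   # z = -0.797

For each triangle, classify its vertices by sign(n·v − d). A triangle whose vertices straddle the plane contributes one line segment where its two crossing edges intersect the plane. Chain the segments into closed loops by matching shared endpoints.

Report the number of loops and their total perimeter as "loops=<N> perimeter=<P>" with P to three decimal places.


Straddling triangles (16 of 64):
  (v1,v6,v2) [--+] → (0.723344, 0.346535, -0.797)–(0.86692, 0, -0.797)  len=0.3751
  (v2,v6,v7) [+-+] → (0.723344, 0.346535, -0.797)–(0.612988, 0.612988, -0.797)  len=0.2884
  (v6,v10,v7) [--+] → (0.266453, 0.756564, -0.797)–(0.612988, 0.612988, -0.797)  len=0.3751
  (v7,v10,v11) [+-+] → (0.266453, 0.756564, -0.797)–(0, 0.86692, -0.797)  len=0.2884
  (v10,v14,v11) [--+] → (-0.346535, 0.723344, -0.797)–(0, 0.86692, -0.797)  len=0.3751
  (v11,v14,v15) [+-+] → (-0.346535, 0.723344, -0.797)–(-0.612988, 0.612988, -0.797)  len=0.2884
  (v14,v18,v15) [--+] → (-0.756564, 0.266453, -0.797)–(-0.612988, 0.612988, -0.797)  len=0.3751
  (v15,v18,v19) [+-+] → (-0.756564, 0.266453, -0.797)–(-0.86692, 0, -0.797)  len=0.2884
  (v18,v22,v19) [--+] → (-0.723344, -0.346535, -0.797)–(-0.86692, 0, -0.797)  len=0.3751
  (v19,v22,v23) [+-+] → (-0.723344, -0.346535, -0.797)–(-0.612988, -0.612988, -0.797)  len=0.2884
  (v22,v26,v23) [--+] → (-0.266453, -0.756564, -0.797)–(-0.612988, -0.612988, -0.797)  len=0.3751
  (v23,v26,v27) [+-+] → (-0.266453, -0.756564, -0.797)–(0, -0.86692, -0.797)  len=0.2884
  (v26,v30,v27) [--+] → (0.346535, -0.723344, -0.797)–(0, -0.86692, -0.797)  len=0.3751
  (v27,v30,v31) [+-+] → (0.346535, -0.723344, -0.797)–(0.612988, -0.612988, -0.797)  len=0.2884
  (v30,v1,v31) [--+] → (0.756564, -0.266453, -0.797)–(0.612988, -0.612988, -0.797)  len=0.3751
  (v31,v1,v2) [+-+] → (0.756564, -0.266453, -0.797)–(0.86692, 0, -0.797)  len=0.2884

Chained into 1 loop(s):
  loop 1: 16 segments, perimeter = 5.3080
Total perimeter = 5.308

loops=1 perimeter=5.308


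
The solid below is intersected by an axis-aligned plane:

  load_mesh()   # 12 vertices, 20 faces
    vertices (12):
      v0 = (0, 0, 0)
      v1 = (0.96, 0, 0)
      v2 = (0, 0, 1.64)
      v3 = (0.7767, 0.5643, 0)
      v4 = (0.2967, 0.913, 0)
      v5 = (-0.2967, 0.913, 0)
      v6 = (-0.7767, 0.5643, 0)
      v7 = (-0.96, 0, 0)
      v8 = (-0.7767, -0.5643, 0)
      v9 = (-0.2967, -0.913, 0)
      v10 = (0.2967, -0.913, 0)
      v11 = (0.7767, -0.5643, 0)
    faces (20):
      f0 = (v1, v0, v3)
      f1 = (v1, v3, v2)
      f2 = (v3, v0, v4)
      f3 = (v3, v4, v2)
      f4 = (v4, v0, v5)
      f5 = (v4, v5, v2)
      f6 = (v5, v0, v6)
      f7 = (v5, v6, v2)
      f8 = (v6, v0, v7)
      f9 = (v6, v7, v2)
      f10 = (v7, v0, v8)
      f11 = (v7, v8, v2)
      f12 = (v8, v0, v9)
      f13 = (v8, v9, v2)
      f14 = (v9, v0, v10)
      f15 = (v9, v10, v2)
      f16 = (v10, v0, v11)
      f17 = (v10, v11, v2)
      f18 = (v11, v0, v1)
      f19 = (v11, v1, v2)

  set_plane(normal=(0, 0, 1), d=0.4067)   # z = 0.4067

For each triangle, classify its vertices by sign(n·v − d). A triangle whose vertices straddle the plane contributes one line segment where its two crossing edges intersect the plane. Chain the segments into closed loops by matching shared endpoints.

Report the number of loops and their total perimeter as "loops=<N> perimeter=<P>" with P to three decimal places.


loops=1 perimeter=4.462

Straddling triangles (10 of 20):
  (v1,v3,v2) [--+] → (0.584088, 0.42436, 0.4067)–(0.721932, 0, 0.4067)  len=0.4462
  (v3,v4,v2) [--+] → (0.223122, 0.686587, 0.4067)–(0.584088, 0.42436, 0.4067)  len=0.4462
  (v4,v5,v2) [--+] → (-0.223122, 0.686587, 0.4067)–(0.223122, 0.686587, 0.4067)  len=0.4462
  (v5,v6,v2) [--+] → (-0.584088, 0.42436, 0.4067)–(-0.223122, 0.686587, 0.4067)  len=0.4462
  (v6,v7,v2) [--+] → (-0.721932, 0, 0.4067)–(-0.584088, 0.42436, 0.4067)  len=0.4462
  (v7,v8,v2) [--+] → (-0.584088, -0.42436, 0.4067)–(-0.721932, 0, 0.4067)  len=0.4462
  (v8,v9,v2) [--+] → (-0.223122, -0.686587, 0.4067)–(-0.584088, -0.42436, 0.4067)  len=0.4462
  (v9,v10,v2) [--+] → (0.223122, -0.686587, 0.4067)–(-0.223122, -0.686587, 0.4067)  len=0.4462
  (v10,v11,v2) [--+] → (0.584088, -0.42436, 0.4067)–(0.223122, -0.686587, 0.4067)  len=0.4462
  (v11,v1,v2) [--+] → (0.721932, 0, 0.4067)–(0.584088, -0.42436, 0.4067)  len=0.4462

Chained into 1 loop(s):
  loop 1: 10 segments, perimeter = 4.4619
Total perimeter = 4.462


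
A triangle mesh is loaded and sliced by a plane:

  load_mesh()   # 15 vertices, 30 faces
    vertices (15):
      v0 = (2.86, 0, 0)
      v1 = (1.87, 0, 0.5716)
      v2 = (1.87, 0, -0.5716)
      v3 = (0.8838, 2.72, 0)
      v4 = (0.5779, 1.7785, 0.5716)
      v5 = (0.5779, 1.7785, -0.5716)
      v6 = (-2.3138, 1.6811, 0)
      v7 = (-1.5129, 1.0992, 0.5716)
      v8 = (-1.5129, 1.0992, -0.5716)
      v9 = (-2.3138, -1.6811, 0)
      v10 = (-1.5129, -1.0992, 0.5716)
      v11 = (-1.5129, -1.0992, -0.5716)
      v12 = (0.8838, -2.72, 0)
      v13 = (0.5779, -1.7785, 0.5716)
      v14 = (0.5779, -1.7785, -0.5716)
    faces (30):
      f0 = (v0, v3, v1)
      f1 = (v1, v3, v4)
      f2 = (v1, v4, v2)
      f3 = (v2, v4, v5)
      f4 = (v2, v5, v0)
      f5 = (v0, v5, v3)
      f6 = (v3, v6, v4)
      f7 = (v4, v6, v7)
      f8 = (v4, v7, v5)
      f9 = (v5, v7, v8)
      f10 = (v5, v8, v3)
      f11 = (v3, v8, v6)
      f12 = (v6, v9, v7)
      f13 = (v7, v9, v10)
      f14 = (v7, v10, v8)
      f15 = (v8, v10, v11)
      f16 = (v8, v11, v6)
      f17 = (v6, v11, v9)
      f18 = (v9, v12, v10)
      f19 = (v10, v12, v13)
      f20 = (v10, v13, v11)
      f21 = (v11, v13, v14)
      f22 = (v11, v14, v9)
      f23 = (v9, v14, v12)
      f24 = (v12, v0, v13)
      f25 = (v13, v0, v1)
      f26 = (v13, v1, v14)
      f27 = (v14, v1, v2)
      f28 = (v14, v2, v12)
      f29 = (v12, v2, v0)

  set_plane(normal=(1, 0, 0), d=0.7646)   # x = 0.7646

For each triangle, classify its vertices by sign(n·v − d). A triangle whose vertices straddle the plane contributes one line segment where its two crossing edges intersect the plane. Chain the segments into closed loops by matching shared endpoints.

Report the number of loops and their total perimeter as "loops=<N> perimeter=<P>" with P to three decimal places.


loops=2 perimeter=7.480

Straddling triangles (16 of 30):
  (v1,v3,v4) [++-] → (0.7646, 2.35313, 0.222735)–(0.7646, 1.52152, 0.5716)  len=0.9018
  (v1,v4,v2) [+-+] → (0.7646, 1.52152, 0.5716)–(0.7646, 1.52152, 0.406415)  len=0.1652
  (v2,v4,v5) [+--] → (0.7646, 1.52152, 0.406415)–(0.7646, 1.52152, -0.5716)  len=0.9780
  (v2,v5,v0) [+-+] → (0.7646, 1.52152, -0.5716)–(0.7646, 1.633, -0.524837)  len=0.1209
  (v0,v5,v3) [+-+] → (0.7646, 1.633, -0.524837)–(0.7646, 2.35313, -0.222735)  len=0.7809
  (v3,v6,v4) [+--] → (0.7646, 2.68127, 0)–(0.7646, 2.35313, 0.222735)  len=0.3966
  (v5,v8,v3) [--+] → (0.7646, 2.63939, -0.0284286)–(0.7646, 2.35313, -0.222735)  len=0.3460
  (v3,v8,v6) [+--] → (0.7646, 2.63939, -0.0284286)–(0.7646, 2.68127, 0)  len=0.0506
  (v9,v12,v10) [-+-] → (0.7646, -2.68127, 0)–(0.7646, -2.63939, 0.0284286)  len=0.0506
  (v10,v12,v13) [-+-] → (0.7646, -2.63939, 0.0284286)–(0.7646, -2.35313, 0.222735)  len=0.3460
  (v9,v14,v12) [--+] → (0.7646, -2.35313, -0.222735)–(0.7646, -2.68127, 0)  len=0.3966
  (v12,v0,v13) [++-] → (0.7646, -1.633, 0.524837)–(0.7646, -2.35313, 0.222735)  len=0.7809
  (v13,v0,v1) [-++] → (0.7646, -1.633, 0.524837)–(0.7646, -1.52152, 0.5716)  len=0.1209
  (v13,v1,v14) [-+-] → (0.7646, -1.52152, 0.5716)–(0.7646, -1.52152, -0.406415)  len=0.9780
  (v14,v1,v2) [-++] → (0.7646, -1.52152, -0.406415)–(0.7646, -1.52152, -0.5716)  len=0.1652
  (v14,v2,v12) [-++] → (0.7646, -1.52152, -0.5716)–(0.7646, -2.35313, -0.222735)  len=0.9018

Chained into 2 loop(s):
  loop 1: 8 segments, perimeter = 3.7400
  loop 2: 8 segments, perimeter = 3.7400
Total perimeter = 7.480
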